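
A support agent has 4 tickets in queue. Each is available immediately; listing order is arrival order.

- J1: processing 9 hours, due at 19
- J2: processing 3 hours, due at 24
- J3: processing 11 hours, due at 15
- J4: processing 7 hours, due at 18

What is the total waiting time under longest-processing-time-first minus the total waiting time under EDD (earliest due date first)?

2

LPT (decreasing processing time): J3 J1 J4 J2.
J3: waits 0, runs 0→11
J1: waits 11, runs 11→20
J4: waits 20, runs 20→27
J2: waits 27, runs 27→30
Sum = 0+11+20+27 = 58.
EDD (increasing due date): J3 J4 J1 J2.
J3: waits 0, runs 0→11
J4: waits 11, runs 11→18
J1: waits 18, runs 18→27
J2: waits 27, runs 27→30
Sum = 0+11+18+27 = 56.
Difference = 58 − 56 = 2.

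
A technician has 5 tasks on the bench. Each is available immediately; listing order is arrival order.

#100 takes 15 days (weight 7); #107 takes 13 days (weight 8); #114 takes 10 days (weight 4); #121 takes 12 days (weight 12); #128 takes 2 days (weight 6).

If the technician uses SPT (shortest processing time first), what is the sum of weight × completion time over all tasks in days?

1008

SPT (increasing processing time): #128 #114 #121 #107 #100.
#128: finishes 2, weight 6, w·C = 12
#114: finishes 12, weight 4, w·C = 48
#121: finishes 24, weight 12, w·C = 288
#107: finishes 37, weight 8, w·C = 296
#100: finishes 52, weight 7, w·C = 364
Sum = 12+48+288+296+364 = 1008.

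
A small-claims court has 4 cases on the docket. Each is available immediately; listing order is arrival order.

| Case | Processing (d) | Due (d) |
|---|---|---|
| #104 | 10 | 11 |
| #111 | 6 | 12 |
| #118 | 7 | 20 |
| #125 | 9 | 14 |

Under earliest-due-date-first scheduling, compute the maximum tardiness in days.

12

EDD (increasing due date): #104 #111 #125 #118.
#104: 0→10, due 11, tardiness 0
#111: 10→16, due 12, tardiness 4
#125: 16→25, due 14, tardiness 11
#118: 25→32, due 20, tardiness 12
Maximum = 12.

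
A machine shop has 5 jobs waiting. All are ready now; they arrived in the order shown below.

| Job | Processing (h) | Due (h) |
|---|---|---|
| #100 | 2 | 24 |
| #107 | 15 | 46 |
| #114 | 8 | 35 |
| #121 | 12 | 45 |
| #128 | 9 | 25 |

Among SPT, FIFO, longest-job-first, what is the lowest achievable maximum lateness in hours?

SPT (increasing processing time): #100 #114 #128 #121 #107.
#100: 0→2, due 24, lateness -22
#114: 2→10, due 35, lateness -25
#128: 10→19, due 25, lateness -6
#121: 19→31, due 45, lateness -14
#107: 31→46, due 46, lateness 0
Maximum = 0.
FIFO (arrival order): #100 #107 #114 #121 #128.
#100: 0→2, due 24, lateness -22
#107: 2→17, due 46, lateness -29
#114: 17→25, due 35, lateness -10
#121: 25→37, due 45, lateness -8
#128: 37→46, due 25, lateness 21
Maximum = 21.
LPT (decreasing processing time): #107 #121 #128 #114 #100.
#107: 0→15, due 46, lateness -31
#121: 15→27, due 45, lateness -18
#128: 27→36, due 25, lateness 11
#114: 36→44, due 35, lateness 9
#100: 44→46, due 24, lateness 22
Maximum = 22.
SPT 0, FIFO 21, LPT 22 → minimum 0.

0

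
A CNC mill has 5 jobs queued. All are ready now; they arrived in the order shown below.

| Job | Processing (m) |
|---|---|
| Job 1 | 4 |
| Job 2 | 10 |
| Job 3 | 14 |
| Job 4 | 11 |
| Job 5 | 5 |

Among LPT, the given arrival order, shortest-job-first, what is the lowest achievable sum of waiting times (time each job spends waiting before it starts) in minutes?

LPT (decreasing processing time): Job 3 Job 4 Job 2 Job 5 Job 1.
Job 3: waits 0, runs 0→14
Job 4: waits 14, runs 14→25
Job 2: waits 25, runs 25→35
Job 5: waits 35, runs 35→40
Job 1: waits 40, runs 40→44
Sum = 0+14+25+35+40 = 114.
FIFO (arrival order): Job 1 Job 2 Job 3 Job 4 Job 5.
Job 1: waits 0, runs 0→4
Job 2: waits 4, runs 4→14
Job 3: waits 14, runs 14→28
Job 4: waits 28, runs 28→39
Job 5: waits 39, runs 39→44
Sum = 0+4+14+28+39 = 85.
SPT (increasing processing time): Job 1 Job 5 Job 2 Job 4 Job 3.
Job 1: waits 0, runs 0→4
Job 5: waits 4, runs 4→9
Job 2: waits 9, runs 9→19
Job 4: waits 19, runs 19→30
Job 3: waits 30, runs 30→44
Sum = 0+4+9+19+30 = 62.
LPT 114, FIFO 85, SPT 62 → minimum 62.

62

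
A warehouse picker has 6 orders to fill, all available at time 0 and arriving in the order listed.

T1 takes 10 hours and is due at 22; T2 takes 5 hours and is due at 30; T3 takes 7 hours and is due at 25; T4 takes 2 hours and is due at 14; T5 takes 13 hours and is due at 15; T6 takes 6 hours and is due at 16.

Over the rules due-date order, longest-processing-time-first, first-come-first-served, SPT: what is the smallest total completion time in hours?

EDD (increasing due date): T4 T5 T6 T1 T3 T2.
T4: 0→2
T5: 2→15
T6: 15→21
T1: 21→31
T3: 31→38
T2: 38→43
Sum = 2+15+21+31+38+43 = 150.
LPT (decreasing processing time): T5 T1 T3 T6 T2 T4.
T5: 0→13
T1: 13→23
T3: 23→30
T6: 30→36
T2: 36→41
T4: 41→43
Sum = 13+23+30+36+41+43 = 186.
FIFO (arrival order): T1 T2 T3 T4 T5 T6.
T1: 0→10
T2: 10→15
T3: 15→22
T4: 22→24
T5: 24→37
T6: 37→43
Sum = 10+15+22+24+37+43 = 151.
SPT (increasing processing time): T4 T2 T6 T3 T1 T5.
T4: 0→2
T2: 2→7
T6: 7→13
T3: 13→20
T1: 20→30
T5: 30→43
Sum = 2+7+13+20+30+43 = 115.
EDD 150, LPT 186, FIFO 151, SPT 115 → minimum 115.

115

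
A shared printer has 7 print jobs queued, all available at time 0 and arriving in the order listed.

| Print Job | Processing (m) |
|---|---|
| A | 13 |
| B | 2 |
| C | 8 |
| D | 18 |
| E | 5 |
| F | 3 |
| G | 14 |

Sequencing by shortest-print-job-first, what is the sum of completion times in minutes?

SPT (increasing processing time): B F E C A G D.
B: 0→2
F: 2→5
E: 5→10
C: 10→18
A: 18→31
G: 31→45
D: 45→63
Sum = 2+5+10+18+31+45+63 = 174.

174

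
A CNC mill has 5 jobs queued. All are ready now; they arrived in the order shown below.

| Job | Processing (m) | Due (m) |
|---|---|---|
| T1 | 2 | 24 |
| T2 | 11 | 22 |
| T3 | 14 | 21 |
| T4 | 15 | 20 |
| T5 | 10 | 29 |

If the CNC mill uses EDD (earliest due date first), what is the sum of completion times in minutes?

EDD (increasing due date): T4 T3 T2 T1 T5.
T4: 0→15
T3: 15→29
T2: 29→40
T1: 40→42
T5: 42→52
Sum = 15+29+40+42+52 = 178.

178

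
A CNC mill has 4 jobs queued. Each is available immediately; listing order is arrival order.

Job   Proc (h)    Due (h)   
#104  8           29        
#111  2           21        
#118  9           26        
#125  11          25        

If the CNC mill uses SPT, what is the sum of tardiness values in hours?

5

SPT (increasing processing time): #111 #104 #118 #125.
#111: 0→2, due 21, tardiness 0
#104: 2→10, due 29, tardiness 0
#118: 10→19, due 26, tardiness 0
#125: 19→30, due 25, tardiness 5
Sum = 0+0+0+5 = 5.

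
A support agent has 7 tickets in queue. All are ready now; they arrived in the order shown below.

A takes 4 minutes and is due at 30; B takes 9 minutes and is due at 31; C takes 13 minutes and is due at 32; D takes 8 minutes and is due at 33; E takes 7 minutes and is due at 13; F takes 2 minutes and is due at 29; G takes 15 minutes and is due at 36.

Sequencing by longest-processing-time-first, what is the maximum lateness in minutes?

LPT (decreasing processing time): G C B D E A F.
G: 0→15, due 36, lateness -21
C: 15→28, due 32, lateness -4
B: 28→37, due 31, lateness 6
D: 37→45, due 33, lateness 12
E: 45→52, due 13, lateness 39
A: 52→56, due 30, lateness 26
F: 56→58, due 29, lateness 29
Maximum = 39.

39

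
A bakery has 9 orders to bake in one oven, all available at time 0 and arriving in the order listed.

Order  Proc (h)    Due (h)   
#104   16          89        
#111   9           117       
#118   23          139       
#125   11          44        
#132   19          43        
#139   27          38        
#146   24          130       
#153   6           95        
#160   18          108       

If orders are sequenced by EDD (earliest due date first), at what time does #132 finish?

46

EDD (increasing due date): #139 #132 #125 #104 #153 #160 #111 #146 #118.
#139: 0→27
#132: 27→46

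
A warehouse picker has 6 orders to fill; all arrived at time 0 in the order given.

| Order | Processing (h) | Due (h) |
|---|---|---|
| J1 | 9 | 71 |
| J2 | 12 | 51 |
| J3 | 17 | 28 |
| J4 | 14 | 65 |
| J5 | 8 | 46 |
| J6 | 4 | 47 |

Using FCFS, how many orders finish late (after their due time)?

FIFO (arrival order): J1 J2 J3 J4 J5 J6.
J1: 0→9, due 71, tardiness 0
J2: 9→21, due 51, tardiness 0
J3: 21→38, due 28, tardiness 10
J4: 38→52, due 65, tardiness 0
J5: 52→60, due 46, tardiness 14
J6: 60→64, due 47, tardiness 17
Late orders: 3.

3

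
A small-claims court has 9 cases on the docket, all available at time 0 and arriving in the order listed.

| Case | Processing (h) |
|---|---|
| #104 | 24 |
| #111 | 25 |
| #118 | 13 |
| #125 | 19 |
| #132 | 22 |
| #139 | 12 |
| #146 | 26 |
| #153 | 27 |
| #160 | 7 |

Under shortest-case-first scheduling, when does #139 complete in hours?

SPT (increasing processing time): #160 #139 #118 #125 #132 #104 #111 #146 #153.
#160: 0→7
#139: 7→19

19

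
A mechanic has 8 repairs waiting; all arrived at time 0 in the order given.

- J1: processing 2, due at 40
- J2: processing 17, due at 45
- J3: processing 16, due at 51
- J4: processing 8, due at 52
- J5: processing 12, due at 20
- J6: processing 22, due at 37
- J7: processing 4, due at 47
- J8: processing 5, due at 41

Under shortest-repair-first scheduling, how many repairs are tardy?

SPT (increasing processing time): J1 J7 J8 J4 J5 J3 J2 J6.
J1: 0→2, due 40, tardiness 0
J7: 2→6, due 47, tardiness 0
J8: 6→11, due 41, tardiness 0
J4: 11→19, due 52, tardiness 0
J5: 19→31, due 20, tardiness 11
J3: 31→47, due 51, tardiness 0
J2: 47→64, due 45, tardiness 19
J6: 64→86, due 37, tardiness 49
Late repairs: 3.

3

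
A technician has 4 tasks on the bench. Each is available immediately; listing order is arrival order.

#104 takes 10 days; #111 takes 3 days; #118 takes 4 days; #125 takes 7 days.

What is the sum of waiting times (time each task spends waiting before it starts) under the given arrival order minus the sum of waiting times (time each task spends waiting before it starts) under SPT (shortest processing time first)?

16

FIFO (arrival order): #104 #111 #118 #125.
#104: waits 0, runs 0→10
#111: waits 10, runs 10→13
#118: waits 13, runs 13→17
#125: waits 17, runs 17→24
Sum = 0+10+13+17 = 40.
SPT (increasing processing time): #111 #118 #125 #104.
#111: waits 0, runs 0→3
#118: waits 3, runs 3→7
#125: waits 7, runs 7→14
#104: waits 14, runs 14→24
Sum = 0+3+7+14 = 24.
Difference = 40 − 24 = 16.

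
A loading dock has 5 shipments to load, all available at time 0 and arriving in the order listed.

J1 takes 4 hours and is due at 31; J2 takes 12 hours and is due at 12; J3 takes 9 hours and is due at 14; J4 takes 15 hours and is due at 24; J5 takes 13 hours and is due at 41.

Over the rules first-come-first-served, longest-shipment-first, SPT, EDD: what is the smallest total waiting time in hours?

FIFO (arrival order): J1 J2 J3 J4 J5.
J1: waits 0, runs 0→4
J2: waits 4, runs 4→16
J3: waits 16, runs 16→25
J4: waits 25, runs 25→40
J5: waits 40, runs 40→53
Sum = 0+4+16+25+40 = 85.
LPT (decreasing processing time): J4 J5 J2 J3 J1.
J4: waits 0, runs 0→15
J5: waits 15, runs 15→28
J2: waits 28, runs 28→40
J3: waits 40, runs 40→49
J1: waits 49, runs 49→53
Sum = 0+15+28+40+49 = 132.
SPT (increasing processing time): J1 J3 J2 J5 J4.
J1: waits 0, runs 0→4
J3: waits 4, runs 4→13
J2: waits 13, runs 13→25
J5: waits 25, runs 25→38
J4: waits 38, runs 38→53
Sum = 0+4+13+25+38 = 80.
EDD (increasing due date): J2 J3 J4 J1 J5.
J2: waits 0, runs 0→12
J3: waits 12, runs 12→21
J4: waits 21, runs 21→36
J1: waits 36, runs 36→40
J5: waits 40, runs 40→53
Sum = 0+12+21+36+40 = 109.
FIFO 85, LPT 132, SPT 80, EDD 109 → minimum 80.

80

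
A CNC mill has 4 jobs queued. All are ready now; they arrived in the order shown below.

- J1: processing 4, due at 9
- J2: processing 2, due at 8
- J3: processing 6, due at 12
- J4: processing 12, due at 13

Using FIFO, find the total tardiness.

11

FIFO (arrival order): J1 J2 J3 J4.
J1: 0→4, due 9, tardiness 0
J2: 4→6, due 8, tardiness 0
J3: 6→12, due 12, tardiness 0
J4: 12→24, due 13, tardiness 11
Sum = 0+0+0+11 = 11.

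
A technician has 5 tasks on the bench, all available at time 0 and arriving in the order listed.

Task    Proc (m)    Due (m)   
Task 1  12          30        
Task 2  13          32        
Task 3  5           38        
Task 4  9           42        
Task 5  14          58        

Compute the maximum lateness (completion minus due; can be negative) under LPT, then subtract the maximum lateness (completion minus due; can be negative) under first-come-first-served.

18

LPT (decreasing processing time): Task 5 Task 2 Task 1 Task 4 Task 3.
Task 5: 0→14, due 58, lateness -44
Task 2: 14→27, due 32, lateness -5
Task 1: 27→39, due 30, lateness 9
Task 4: 39→48, due 42, lateness 6
Task 3: 48→53, due 38, lateness 15
Maximum = 15.
FIFO (arrival order): Task 1 Task 2 Task 3 Task 4 Task 5.
Task 1: 0→12, due 30, lateness -18
Task 2: 12→25, due 32, lateness -7
Task 3: 25→30, due 38, lateness -8
Task 4: 30→39, due 42, lateness -3
Task 5: 39→53, due 58, lateness -5
Maximum = -3.
Difference = 15 − -3 = 18.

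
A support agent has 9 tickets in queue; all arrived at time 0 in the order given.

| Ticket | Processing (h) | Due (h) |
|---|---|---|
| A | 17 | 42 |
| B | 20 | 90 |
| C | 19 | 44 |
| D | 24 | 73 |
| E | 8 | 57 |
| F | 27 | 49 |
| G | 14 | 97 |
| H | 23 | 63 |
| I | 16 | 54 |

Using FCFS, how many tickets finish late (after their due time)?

FIFO (arrival order): A B C D E F G H I.
A: 0→17, due 42, tardiness 0
B: 17→37, due 90, tardiness 0
C: 37→56, due 44, tardiness 12
D: 56→80, due 73, tardiness 7
E: 80→88, due 57, tardiness 31
F: 88→115, due 49, tardiness 66
G: 115→129, due 97, tardiness 32
H: 129→152, due 63, tardiness 89
I: 152→168, due 54, tardiness 114
Late tickets: 7.

7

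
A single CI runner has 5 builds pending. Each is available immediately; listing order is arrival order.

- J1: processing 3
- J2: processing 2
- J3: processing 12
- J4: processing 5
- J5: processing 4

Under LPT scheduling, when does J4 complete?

LPT (decreasing processing time): J3 J4 J5 J1 J2.
J3: 0→12
J4: 12→17

17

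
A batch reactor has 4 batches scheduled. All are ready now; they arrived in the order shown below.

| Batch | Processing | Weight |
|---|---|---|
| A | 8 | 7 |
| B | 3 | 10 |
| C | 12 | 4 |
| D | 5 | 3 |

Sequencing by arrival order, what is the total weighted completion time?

342

FIFO (arrival order): A B C D.
A: finishes 8, weight 7, w·C = 56
B: finishes 11, weight 10, w·C = 110
C: finishes 23, weight 4, w·C = 92
D: finishes 28, weight 3, w·C = 84
Sum = 56+110+92+84 = 342.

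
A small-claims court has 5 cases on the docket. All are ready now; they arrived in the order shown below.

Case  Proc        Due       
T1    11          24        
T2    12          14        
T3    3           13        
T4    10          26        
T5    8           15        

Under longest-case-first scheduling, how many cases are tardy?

LPT (decreasing processing time): T2 T1 T4 T5 T3.
T2: 0→12, due 14, tardiness 0
T1: 12→23, due 24, tardiness 0
T4: 23→33, due 26, tardiness 7
T5: 33→41, due 15, tardiness 26
T3: 41→44, due 13, tardiness 31
Late cases: 3.

3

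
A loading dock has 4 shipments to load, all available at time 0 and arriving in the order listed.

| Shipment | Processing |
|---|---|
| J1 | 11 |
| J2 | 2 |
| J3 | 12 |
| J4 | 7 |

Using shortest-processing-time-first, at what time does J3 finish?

32

SPT (increasing processing time): J2 J4 J1 J3.
J2: 0→2
J4: 2→9
J1: 9→20
J3: 20→32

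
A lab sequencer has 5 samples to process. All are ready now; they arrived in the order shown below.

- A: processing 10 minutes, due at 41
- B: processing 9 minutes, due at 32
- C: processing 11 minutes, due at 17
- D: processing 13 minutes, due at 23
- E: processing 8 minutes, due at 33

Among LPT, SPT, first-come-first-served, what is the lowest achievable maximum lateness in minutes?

LPT (decreasing processing time): D C A B E.
D: 0→13, due 23, lateness -10
C: 13→24, due 17, lateness 7
A: 24→34, due 41, lateness -7
B: 34→43, due 32, lateness 11
E: 43→51, due 33, lateness 18
Maximum = 18.
SPT (increasing processing time): E B A C D.
E: 0→8, due 33, lateness -25
B: 8→17, due 32, lateness -15
A: 17→27, due 41, lateness -14
C: 27→38, due 17, lateness 21
D: 38→51, due 23, lateness 28
Maximum = 28.
FIFO (arrival order): A B C D E.
A: 0→10, due 41, lateness -31
B: 10→19, due 32, lateness -13
C: 19→30, due 17, lateness 13
D: 30→43, due 23, lateness 20
E: 43→51, due 33, lateness 18
Maximum = 20.
LPT 18, SPT 28, FIFO 20 → minimum 18.

18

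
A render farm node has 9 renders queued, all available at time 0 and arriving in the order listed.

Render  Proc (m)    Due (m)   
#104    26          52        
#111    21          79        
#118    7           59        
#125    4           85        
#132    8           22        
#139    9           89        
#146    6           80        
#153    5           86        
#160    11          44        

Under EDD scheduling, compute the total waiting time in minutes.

447

EDD (increasing due date): #132 #160 #104 #118 #111 #146 #125 #153 #139.
#132: waits 0, runs 0→8
#160: waits 8, runs 8→19
#104: waits 19, runs 19→45
#118: waits 45, runs 45→52
#111: waits 52, runs 52→73
#146: waits 73, runs 73→79
#125: waits 79, runs 79→83
#153: waits 83, runs 83→88
#139: waits 88, runs 88→97
Sum = 0+8+19+45+52+73+79+83+88 = 447.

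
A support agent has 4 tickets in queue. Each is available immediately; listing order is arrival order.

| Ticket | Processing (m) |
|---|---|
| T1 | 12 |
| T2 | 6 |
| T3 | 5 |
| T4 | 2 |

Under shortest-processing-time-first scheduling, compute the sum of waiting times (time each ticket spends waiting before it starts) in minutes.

22

SPT (increasing processing time): T4 T3 T2 T1.
T4: waits 0, runs 0→2
T3: waits 2, runs 2→7
T2: waits 7, runs 7→13
T1: waits 13, runs 13→25
Sum = 0+2+7+13 = 22.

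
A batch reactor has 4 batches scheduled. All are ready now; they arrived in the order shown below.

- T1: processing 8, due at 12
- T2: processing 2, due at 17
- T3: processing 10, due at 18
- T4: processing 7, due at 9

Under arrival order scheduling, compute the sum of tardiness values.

20

FIFO (arrival order): T1 T2 T3 T4.
T1: 0→8, due 12, tardiness 0
T2: 8→10, due 17, tardiness 0
T3: 10→20, due 18, tardiness 2
T4: 20→27, due 9, tardiness 18
Sum = 0+0+2+18 = 20.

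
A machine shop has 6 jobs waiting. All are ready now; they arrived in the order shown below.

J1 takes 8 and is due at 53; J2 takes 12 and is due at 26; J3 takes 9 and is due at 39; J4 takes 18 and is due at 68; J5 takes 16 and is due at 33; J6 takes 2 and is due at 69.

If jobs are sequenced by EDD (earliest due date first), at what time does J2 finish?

12

EDD (increasing due date): J2 J5 J3 J1 J4 J6.
J2: 0→12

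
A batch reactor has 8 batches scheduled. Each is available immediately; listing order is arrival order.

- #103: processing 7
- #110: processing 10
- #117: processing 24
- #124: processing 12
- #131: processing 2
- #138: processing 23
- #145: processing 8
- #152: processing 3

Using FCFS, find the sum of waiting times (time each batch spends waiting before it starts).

337

FIFO (arrival order): #103 #110 #117 #124 #131 #138 #145 #152.
#103: waits 0, runs 0→7
#110: waits 7, runs 7→17
#117: waits 17, runs 17→41
#124: waits 41, runs 41→53
#131: waits 53, runs 53→55
#138: waits 55, runs 55→78
#145: waits 78, runs 78→86
#152: waits 86, runs 86→89
Sum = 0+7+17+41+53+55+78+86 = 337.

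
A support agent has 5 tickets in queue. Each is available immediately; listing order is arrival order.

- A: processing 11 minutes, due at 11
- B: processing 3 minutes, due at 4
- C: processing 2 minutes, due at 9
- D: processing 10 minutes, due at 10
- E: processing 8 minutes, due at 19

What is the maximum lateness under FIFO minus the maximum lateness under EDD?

1

FIFO (arrival order): A B C D E.
A: 0→11, due 11, lateness 0
B: 11→14, due 4, lateness 10
C: 14→16, due 9, lateness 7
D: 16→26, due 10, lateness 16
E: 26→34, due 19, lateness 15
Maximum = 16.
EDD (increasing due date): B C D A E.
B: 0→3, due 4, lateness -1
C: 3→5, due 9, lateness -4
D: 5→15, due 10, lateness 5
A: 15→26, due 11, lateness 15
E: 26→34, due 19, lateness 15
Maximum = 15.
Difference = 16 − 15 = 1.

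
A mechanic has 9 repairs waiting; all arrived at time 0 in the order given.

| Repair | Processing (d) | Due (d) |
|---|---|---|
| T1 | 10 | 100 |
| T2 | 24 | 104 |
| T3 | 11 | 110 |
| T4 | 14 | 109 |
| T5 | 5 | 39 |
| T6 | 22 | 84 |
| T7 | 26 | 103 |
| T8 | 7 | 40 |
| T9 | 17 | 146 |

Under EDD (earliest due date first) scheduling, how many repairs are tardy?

1

EDD (increasing due date): T5 T8 T6 T1 T7 T2 T4 T3 T9.
T5: 0→5, due 39, tardiness 0
T8: 5→12, due 40, tardiness 0
T6: 12→34, due 84, tardiness 0
T1: 34→44, due 100, tardiness 0
T7: 44→70, due 103, tardiness 0
T2: 70→94, due 104, tardiness 0
T4: 94→108, due 109, tardiness 0
T3: 108→119, due 110, tardiness 9
T9: 119→136, due 146, tardiness 0
Late repairs: 1.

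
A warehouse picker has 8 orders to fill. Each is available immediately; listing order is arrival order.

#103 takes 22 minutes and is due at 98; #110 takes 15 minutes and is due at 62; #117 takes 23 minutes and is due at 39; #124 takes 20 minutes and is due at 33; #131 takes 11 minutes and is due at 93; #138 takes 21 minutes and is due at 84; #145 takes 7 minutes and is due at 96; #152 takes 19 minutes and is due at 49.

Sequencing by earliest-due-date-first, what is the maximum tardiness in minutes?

EDD (increasing due date): #124 #117 #152 #110 #138 #131 #145 #103.
#124: 0→20, due 33, tardiness 0
#117: 20→43, due 39, tardiness 4
#152: 43→62, due 49, tardiness 13
#110: 62→77, due 62, tardiness 15
#138: 77→98, due 84, tardiness 14
#131: 98→109, due 93, tardiness 16
#145: 109→116, due 96, tardiness 20
#103: 116→138, due 98, tardiness 40
Maximum = 40.

40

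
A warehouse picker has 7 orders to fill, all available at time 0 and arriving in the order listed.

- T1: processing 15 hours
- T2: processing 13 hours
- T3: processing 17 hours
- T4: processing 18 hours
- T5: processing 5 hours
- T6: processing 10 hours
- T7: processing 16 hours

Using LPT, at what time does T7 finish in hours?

LPT (decreasing processing time): T4 T3 T7 T1 T2 T6 T5.
T4: 0→18
T3: 18→35
T7: 35→51

51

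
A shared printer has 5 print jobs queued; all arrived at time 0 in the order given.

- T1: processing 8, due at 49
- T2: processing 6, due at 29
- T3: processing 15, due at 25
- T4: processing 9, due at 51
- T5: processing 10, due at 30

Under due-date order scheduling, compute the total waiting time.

EDD (increasing due date): T3 T2 T5 T1 T4.
T3: waits 0, runs 0→15
T2: waits 15, runs 15→21
T5: waits 21, runs 21→31
T1: waits 31, runs 31→39
T4: waits 39, runs 39→48
Sum = 0+15+21+31+39 = 106.

106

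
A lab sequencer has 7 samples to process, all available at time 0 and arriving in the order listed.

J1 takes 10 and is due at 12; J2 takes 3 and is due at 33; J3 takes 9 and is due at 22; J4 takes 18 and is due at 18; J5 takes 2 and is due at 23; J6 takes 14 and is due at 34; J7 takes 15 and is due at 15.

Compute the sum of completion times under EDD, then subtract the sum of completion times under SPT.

EDD (increasing due date): J1 J7 J4 J3 J5 J2 J6.
J1: 0→10
J7: 10→25
J4: 25→43
J3: 43→52
J5: 52→54
J2: 54→57
J6: 57→71
Sum = 10+25+43+52+54+57+71 = 312.
SPT (increasing processing time): J5 J2 J3 J1 J6 J7 J4.
J5: 0→2
J2: 2→5
J3: 5→14
J1: 14→24
J6: 24→38
J7: 38→53
J4: 53→71
Sum = 2+5+14+24+38+53+71 = 207.
Difference = 312 − 207 = 105.

105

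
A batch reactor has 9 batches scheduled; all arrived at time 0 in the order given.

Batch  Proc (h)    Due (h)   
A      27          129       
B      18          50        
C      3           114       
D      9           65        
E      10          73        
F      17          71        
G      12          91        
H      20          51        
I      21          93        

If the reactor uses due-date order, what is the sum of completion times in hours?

EDD (increasing due date): B H D F E G I C A.
B: 0→18
H: 18→38
D: 38→47
F: 47→64
E: 64→74
G: 74→86
I: 86→107
C: 107→110
A: 110→137
Sum = 18+38+47+64+74+86+107+110+137 = 681.

681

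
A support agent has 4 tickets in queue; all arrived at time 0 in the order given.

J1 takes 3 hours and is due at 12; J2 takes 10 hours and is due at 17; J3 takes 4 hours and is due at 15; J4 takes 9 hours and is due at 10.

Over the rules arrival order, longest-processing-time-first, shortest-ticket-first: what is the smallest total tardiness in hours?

FIFO (arrival order): J1 J2 J3 J4.
J1: 0→3, due 12, tardiness 0
J2: 3→13, due 17, tardiness 0
J3: 13→17, due 15, tardiness 2
J4: 17→26, due 10, tardiness 16
Sum = 0+0+2+16 = 18.
LPT (decreasing processing time): J2 J4 J3 J1.
J2: 0→10, due 17, tardiness 0
J4: 10→19, due 10, tardiness 9
J3: 19→23, due 15, tardiness 8
J1: 23→26, due 12, tardiness 14
Sum = 0+9+8+14 = 31.
SPT (increasing processing time): J1 J3 J4 J2.
J1: 0→3, due 12, tardiness 0
J3: 3→7, due 15, tardiness 0
J4: 7→16, due 10, tardiness 6
J2: 16→26, due 17, tardiness 9
Sum = 0+0+6+9 = 15.
FIFO 18, LPT 31, SPT 15 → minimum 15.

15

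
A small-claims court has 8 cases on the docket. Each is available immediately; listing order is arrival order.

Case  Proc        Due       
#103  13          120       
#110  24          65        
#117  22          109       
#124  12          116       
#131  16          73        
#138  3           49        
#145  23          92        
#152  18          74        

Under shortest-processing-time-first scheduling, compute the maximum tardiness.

SPT (increasing processing time): #138 #124 #103 #131 #152 #117 #145 #110.
#138: 0→3, due 49, tardiness 0
#124: 3→15, due 116, tardiness 0
#103: 15→28, due 120, tardiness 0
#131: 28→44, due 73, tardiness 0
#152: 44→62, due 74, tardiness 0
#117: 62→84, due 109, tardiness 0
#145: 84→107, due 92, tardiness 15
#110: 107→131, due 65, tardiness 66
Maximum = 66.

66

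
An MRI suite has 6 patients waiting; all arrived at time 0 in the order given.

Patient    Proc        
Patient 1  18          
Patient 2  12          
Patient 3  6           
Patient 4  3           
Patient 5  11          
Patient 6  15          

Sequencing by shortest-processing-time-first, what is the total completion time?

176

SPT (increasing processing time): Patient 4 Patient 3 Patient 5 Patient 2 Patient 6 Patient 1.
Patient 4: 0→3
Patient 3: 3→9
Patient 5: 9→20
Patient 2: 20→32
Patient 6: 32→47
Patient 1: 47→65
Sum = 3+9+20+32+47+65 = 176.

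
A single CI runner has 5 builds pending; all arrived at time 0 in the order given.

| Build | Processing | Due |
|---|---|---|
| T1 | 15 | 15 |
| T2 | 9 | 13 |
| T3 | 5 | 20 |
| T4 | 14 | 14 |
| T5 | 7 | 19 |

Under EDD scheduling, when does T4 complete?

EDD (increasing due date): T2 T4 T1 T5 T3.
T2: 0→9
T4: 9→23

23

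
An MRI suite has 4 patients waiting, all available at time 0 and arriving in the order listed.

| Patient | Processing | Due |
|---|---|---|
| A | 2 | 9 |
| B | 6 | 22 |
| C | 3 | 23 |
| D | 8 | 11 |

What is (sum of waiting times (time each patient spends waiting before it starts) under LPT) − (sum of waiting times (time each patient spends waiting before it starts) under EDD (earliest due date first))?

11

LPT (decreasing processing time): D B C A.
D: waits 0, runs 0→8
B: waits 8, runs 8→14
C: waits 14, runs 14→17
A: waits 17, runs 17→19
Sum = 0+8+14+17 = 39.
EDD (increasing due date): A D B C.
A: waits 0, runs 0→2
D: waits 2, runs 2→10
B: waits 10, runs 10→16
C: waits 16, runs 16→19
Sum = 0+2+10+16 = 28.
Difference = 39 − 28 = 11.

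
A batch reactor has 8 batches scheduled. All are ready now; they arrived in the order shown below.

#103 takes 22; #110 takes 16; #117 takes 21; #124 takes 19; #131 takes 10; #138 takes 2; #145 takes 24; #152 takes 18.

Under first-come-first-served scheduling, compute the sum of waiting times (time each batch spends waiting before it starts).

FIFO (arrival order): #103 #110 #117 #124 #131 #138 #145 #152.
#103: waits 0, runs 0→22
#110: waits 22, runs 22→38
#117: waits 38, runs 38→59
#124: waits 59, runs 59→78
#131: waits 78, runs 78→88
#138: waits 88, runs 88→90
#145: waits 90, runs 90→114
#152: waits 114, runs 114→132
Sum = 0+22+38+59+78+88+90+114 = 489.

489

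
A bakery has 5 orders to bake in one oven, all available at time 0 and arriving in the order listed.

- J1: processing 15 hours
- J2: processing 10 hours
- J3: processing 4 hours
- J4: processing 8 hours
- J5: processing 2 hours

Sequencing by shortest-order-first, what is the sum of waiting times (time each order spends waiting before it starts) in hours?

SPT (increasing processing time): J5 J3 J4 J2 J1.
J5: waits 0, runs 0→2
J3: waits 2, runs 2→6
J4: waits 6, runs 6→14
J2: waits 14, runs 14→24
J1: waits 24, runs 24→39
Sum = 0+2+6+14+24 = 46.

46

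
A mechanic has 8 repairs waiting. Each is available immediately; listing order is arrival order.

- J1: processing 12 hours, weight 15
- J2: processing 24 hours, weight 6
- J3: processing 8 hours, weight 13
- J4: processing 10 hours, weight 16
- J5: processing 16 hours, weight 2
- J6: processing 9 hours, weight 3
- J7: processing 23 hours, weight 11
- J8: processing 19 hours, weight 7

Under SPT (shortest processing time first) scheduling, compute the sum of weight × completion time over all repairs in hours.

3593

SPT (increasing processing time): J3 J6 J4 J1 J5 J8 J7 J2.
J3: finishes 8, weight 13, w·C = 104
J6: finishes 17, weight 3, w·C = 51
J4: finishes 27, weight 16, w·C = 432
J1: finishes 39, weight 15, w·C = 585
J5: finishes 55, weight 2, w·C = 110
J8: finishes 74, weight 7, w·C = 518
J7: finishes 97, weight 11, w·C = 1067
J2: finishes 121, weight 6, w·C = 726
Sum = 104+51+432+585+110+518+1067+726 = 3593.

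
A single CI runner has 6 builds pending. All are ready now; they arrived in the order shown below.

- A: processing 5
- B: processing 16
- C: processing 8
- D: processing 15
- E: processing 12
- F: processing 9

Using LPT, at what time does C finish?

LPT (decreasing processing time): B D E F C A.
B: 0→16
D: 16→31
E: 31→43
F: 43→52
C: 52→60

60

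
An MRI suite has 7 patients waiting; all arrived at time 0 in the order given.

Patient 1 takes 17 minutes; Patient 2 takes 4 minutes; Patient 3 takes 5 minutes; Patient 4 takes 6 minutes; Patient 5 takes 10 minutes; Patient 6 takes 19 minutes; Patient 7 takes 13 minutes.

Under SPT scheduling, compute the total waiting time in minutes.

SPT (increasing processing time): Patient 2 Patient 3 Patient 4 Patient 5 Patient 7 Patient 1 Patient 6.
Patient 2: waits 0, runs 0→4
Patient 3: waits 4, runs 4→9
Patient 4: waits 9, runs 9→15
Patient 5: waits 15, runs 15→25
Patient 7: waits 25, runs 25→38
Patient 1: waits 38, runs 38→55
Patient 6: waits 55, runs 55→74
Sum = 0+4+9+15+25+38+55 = 146.

146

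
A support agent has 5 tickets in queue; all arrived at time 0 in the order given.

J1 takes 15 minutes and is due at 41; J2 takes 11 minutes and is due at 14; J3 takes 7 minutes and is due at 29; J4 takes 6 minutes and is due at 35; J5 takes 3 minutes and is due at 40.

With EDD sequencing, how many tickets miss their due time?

1

EDD (increasing due date): J2 J3 J4 J5 J1.
J2: 0→11, due 14, tardiness 0
J3: 11→18, due 29, tardiness 0
J4: 18→24, due 35, tardiness 0
J5: 24→27, due 40, tardiness 0
J1: 27→42, due 41, tardiness 1
Late tickets: 1.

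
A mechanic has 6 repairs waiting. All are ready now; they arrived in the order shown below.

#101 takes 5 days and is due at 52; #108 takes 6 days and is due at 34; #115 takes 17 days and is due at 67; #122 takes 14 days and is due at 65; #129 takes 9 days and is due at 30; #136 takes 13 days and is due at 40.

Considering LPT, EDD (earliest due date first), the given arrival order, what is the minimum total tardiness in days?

0

LPT (decreasing processing time): #115 #122 #136 #129 #108 #101.
#115: 0→17, due 67, tardiness 0
#122: 17→31, due 65, tardiness 0
#136: 31→44, due 40, tardiness 4
#129: 44→53, due 30, tardiness 23
#108: 53→59, due 34, tardiness 25
#101: 59→64, due 52, tardiness 12
Sum = 0+0+4+23+25+12 = 64.
EDD (increasing due date): #129 #108 #136 #101 #122 #115.
#129: 0→9, due 30, tardiness 0
#108: 9→15, due 34, tardiness 0
#136: 15→28, due 40, tardiness 0
#101: 28→33, due 52, tardiness 0
#122: 33→47, due 65, tardiness 0
#115: 47→64, due 67, tardiness 0
Sum = 0+0+0+0+0+0 = 0.
FIFO (arrival order): #101 #108 #115 #122 #129 #136.
#101: 0→5, due 52, tardiness 0
#108: 5→11, due 34, tardiness 0
#115: 11→28, due 67, tardiness 0
#122: 28→42, due 65, tardiness 0
#129: 42→51, due 30, tardiness 21
#136: 51→64, due 40, tardiness 24
Sum = 0+0+0+0+21+24 = 45.
LPT 64, EDD 0, FIFO 45 → minimum 0.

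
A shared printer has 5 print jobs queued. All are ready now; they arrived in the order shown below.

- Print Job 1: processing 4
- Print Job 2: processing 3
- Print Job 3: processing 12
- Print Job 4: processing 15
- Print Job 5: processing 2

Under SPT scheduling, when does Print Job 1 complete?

SPT (increasing processing time): Print Job 5 Print Job 2 Print Job 1 Print Job 3 Print Job 4.
Print Job 5: 0→2
Print Job 2: 2→5
Print Job 1: 5→9

9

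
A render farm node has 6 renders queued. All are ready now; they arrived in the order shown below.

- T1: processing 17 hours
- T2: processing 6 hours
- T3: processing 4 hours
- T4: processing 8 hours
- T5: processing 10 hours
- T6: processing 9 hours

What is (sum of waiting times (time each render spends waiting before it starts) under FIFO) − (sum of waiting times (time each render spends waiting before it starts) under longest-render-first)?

-27

FIFO (arrival order): T1 T2 T3 T4 T5 T6.
T1: waits 0, runs 0→17
T2: waits 17, runs 17→23
T3: waits 23, runs 23→27
T4: waits 27, runs 27→35
T5: waits 35, runs 35→45
T6: waits 45, runs 45→54
Sum = 0+17+23+27+35+45 = 147.
LPT (decreasing processing time): T1 T5 T6 T4 T2 T3.
T1: waits 0, runs 0→17
T5: waits 17, runs 17→27
T6: waits 27, runs 27→36
T4: waits 36, runs 36→44
T2: waits 44, runs 44→50
T3: waits 50, runs 50→54
Sum = 0+17+27+36+44+50 = 174.
Difference = 147 − 174 = -27.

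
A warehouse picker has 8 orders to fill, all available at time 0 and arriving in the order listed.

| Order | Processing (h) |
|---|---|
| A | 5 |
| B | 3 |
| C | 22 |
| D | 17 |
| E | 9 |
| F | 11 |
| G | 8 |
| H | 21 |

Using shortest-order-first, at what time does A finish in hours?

8

SPT (increasing processing time): B A G E F D H C.
B: 0→3
A: 3→8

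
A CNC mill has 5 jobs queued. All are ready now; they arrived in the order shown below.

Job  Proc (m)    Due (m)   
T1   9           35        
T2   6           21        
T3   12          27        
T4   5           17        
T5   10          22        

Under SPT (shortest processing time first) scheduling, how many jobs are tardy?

2

SPT (increasing processing time): T4 T2 T1 T5 T3.
T4: 0→5, due 17, tardiness 0
T2: 5→11, due 21, tardiness 0
T1: 11→20, due 35, tardiness 0
T5: 20→30, due 22, tardiness 8
T3: 30→42, due 27, tardiness 15
Late jobs: 2.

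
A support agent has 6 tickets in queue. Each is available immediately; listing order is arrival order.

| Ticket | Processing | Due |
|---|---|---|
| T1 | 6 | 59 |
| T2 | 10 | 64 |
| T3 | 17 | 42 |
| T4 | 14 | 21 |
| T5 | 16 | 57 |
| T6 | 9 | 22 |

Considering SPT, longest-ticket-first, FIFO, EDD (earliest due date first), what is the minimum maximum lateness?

8

SPT (increasing processing time): T1 T6 T2 T4 T5 T3.
T1: 0→6, due 59, lateness -53
T6: 6→15, due 22, lateness -7
T2: 15→25, due 64, lateness -39
T4: 25→39, due 21, lateness 18
T5: 39→55, due 57, lateness -2
T3: 55→72, due 42, lateness 30
Maximum = 30.
LPT (decreasing processing time): T3 T5 T4 T2 T6 T1.
T3: 0→17, due 42, lateness -25
T5: 17→33, due 57, lateness -24
T4: 33→47, due 21, lateness 26
T2: 47→57, due 64, lateness -7
T6: 57→66, due 22, lateness 44
T1: 66→72, due 59, lateness 13
Maximum = 44.
FIFO (arrival order): T1 T2 T3 T4 T5 T6.
T1: 0→6, due 59, lateness -53
T2: 6→16, due 64, lateness -48
T3: 16→33, due 42, lateness -9
T4: 33→47, due 21, lateness 26
T5: 47→63, due 57, lateness 6
T6: 63→72, due 22, lateness 50
Maximum = 50.
EDD (increasing due date): T4 T6 T3 T5 T1 T2.
T4: 0→14, due 21, lateness -7
T6: 14→23, due 22, lateness 1
T3: 23→40, due 42, lateness -2
T5: 40→56, due 57, lateness -1
T1: 56→62, due 59, lateness 3
T2: 62→72, due 64, lateness 8
Maximum = 8.
SPT 30, LPT 44, FIFO 50, EDD 8 → minimum 8.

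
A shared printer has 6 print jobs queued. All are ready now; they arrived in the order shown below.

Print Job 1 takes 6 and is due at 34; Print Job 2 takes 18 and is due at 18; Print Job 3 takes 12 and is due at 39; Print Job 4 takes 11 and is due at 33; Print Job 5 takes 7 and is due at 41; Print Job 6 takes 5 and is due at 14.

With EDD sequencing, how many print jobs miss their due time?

5

EDD (increasing due date): Print Job 6 Print Job 2 Print Job 4 Print Job 1 Print Job 3 Print Job 5.
Print Job 6: 0→5, due 14, tardiness 0
Print Job 2: 5→23, due 18, tardiness 5
Print Job 4: 23→34, due 33, tardiness 1
Print Job 1: 34→40, due 34, tardiness 6
Print Job 3: 40→52, due 39, tardiness 13
Print Job 5: 52→59, due 41, tardiness 18
Late print jobs: 5.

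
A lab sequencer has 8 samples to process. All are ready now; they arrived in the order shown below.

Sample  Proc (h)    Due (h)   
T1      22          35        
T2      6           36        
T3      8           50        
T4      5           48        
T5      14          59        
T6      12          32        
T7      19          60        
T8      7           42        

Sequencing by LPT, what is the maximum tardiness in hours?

52

LPT (decreasing processing time): T1 T7 T5 T6 T3 T8 T2 T4.
T1: 0→22, due 35, tardiness 0
T7: 22→41, due 60, tardiness 0
T5: 41→55, due 59, tardiness 0
T6: 55→67, due 32, tardiness 35
T3: 67→75, due 50, tardiness 25
T8: 75→82, due 42, tardiness 40
T2: 82→88, due 36, tardiness 52
T4: 88→93, due 48, tardiness 45
Maximum = 52.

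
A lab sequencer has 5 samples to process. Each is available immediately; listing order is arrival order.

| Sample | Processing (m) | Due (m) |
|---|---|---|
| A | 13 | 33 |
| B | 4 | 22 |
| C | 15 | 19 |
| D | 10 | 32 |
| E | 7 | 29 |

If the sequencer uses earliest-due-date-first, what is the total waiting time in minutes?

96

EDD (increasing due date): C B E D A.
C: waits 0, runs 0→15
B: waits 15, runs 15→19
E: waits 19, runs 19→26
D: waits 26, runs 26→36
A: waits 36, runs 36→49
Sum = 0+15+19+26+36 = 96.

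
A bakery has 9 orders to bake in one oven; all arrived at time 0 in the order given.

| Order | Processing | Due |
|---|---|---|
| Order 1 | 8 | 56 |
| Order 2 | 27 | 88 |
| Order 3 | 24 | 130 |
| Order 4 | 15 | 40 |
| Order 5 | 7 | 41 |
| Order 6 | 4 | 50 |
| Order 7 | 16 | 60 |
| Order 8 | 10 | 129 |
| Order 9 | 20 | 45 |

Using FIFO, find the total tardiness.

236

FIFO (arrival order): Order 1 Order 2 Order 3 Order 4 Order 5 Order 6 Order 7 Order 8 Order 9.
Order 1: 0→8, due 56, tardiness 0
Order 2: 8→35, due 88, tardiness 0
Order 3: 35→59, due 130, tardiness 0
Order 4: 59→74, due 40, tardiness 34
Order 5: 74→81, due 41, tardiness 40
Order 6: 81→85, due 50, tardiness 35
Order 7: 85→101, due 60, tardiness 41
Order 8: 101→111, due 129, tardiness 0
Order 9: 111→131, due 45, tardiness 86
Sum = 0+0+0+34+40+35+41+0+86 = 236.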